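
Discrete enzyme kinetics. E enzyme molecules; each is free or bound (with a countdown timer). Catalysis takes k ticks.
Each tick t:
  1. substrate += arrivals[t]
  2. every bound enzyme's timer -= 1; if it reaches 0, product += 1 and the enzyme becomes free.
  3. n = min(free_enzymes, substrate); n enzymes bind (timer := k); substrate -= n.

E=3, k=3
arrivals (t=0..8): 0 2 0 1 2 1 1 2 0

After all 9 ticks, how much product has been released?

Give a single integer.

Answer: 5

Derivation:
t=0: arr=0 -> substrate=0 bound=0 product=0
t=1: arr=2 -> substrate=0 bound=2 product=0
t=2: arr=0 -> substrate=0 bound=2 product=0
t=3: arr=1 -> substrate=0 bound=3 product=0
t=4: arr=2 -> substrate=0 bound=3 product=2
t=5: arr=1 -> substrate=1 bound=3 product=2
t=6: arr=1 -> substrate=1 bound=3 product=3
t=7: arr=2 -> substrate=1 bound=3 product=5
t=8: arr=0 -> substrate=1 bound=3 product=5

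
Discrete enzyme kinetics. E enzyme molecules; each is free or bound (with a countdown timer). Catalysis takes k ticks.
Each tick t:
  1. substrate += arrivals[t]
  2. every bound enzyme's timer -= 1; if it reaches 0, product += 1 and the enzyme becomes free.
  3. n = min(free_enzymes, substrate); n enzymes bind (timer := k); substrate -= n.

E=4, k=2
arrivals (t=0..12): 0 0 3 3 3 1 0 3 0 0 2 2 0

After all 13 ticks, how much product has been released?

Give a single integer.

Answer: 15

Derivation:
t=0: arr=0 -> substrate=0 bound=0 product=0
t=1: arr=0 -> substrate=0 bound=0 product=0
t=2: arr=3 -> substrate=0 bound=3 product=0
t=3: arr=3 -> substrate=2 bound=4 product=0
t=4: arr=3 -> substrate=2 bound=4 product=3
t=5: arr=1 -> substrate=2 bound=4 product=4
t=6: arr=0 -> substrate=0 bound=3 product=7
t=7: arr=3 -> substrate=1 bound=4 product=8
t=8: arr=0 -> substrate=0 bound=3 product=10
t=9: arr=0 -> substrate=0 bound=1 product=12
t=10: arr=2 -> substrate=0 bound=2 product=13
t=11: arr=2 -> substrate=0 bound=4 product=13
t=12: arr=0 -> substrate=0 bound=2 product=15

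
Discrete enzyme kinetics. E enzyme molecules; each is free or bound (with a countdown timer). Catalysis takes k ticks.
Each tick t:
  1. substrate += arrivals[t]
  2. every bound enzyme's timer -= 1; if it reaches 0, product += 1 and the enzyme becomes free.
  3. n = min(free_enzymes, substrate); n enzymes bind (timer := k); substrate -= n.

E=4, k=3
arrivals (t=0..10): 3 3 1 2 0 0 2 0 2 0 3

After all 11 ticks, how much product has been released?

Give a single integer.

t=0: arr=3 -> substrate=0 bound=3 product=0
t=1: arr=3 -> substrate=2 bound=4 product=0
t=2: arr=1 -> substrate=3 bound=4 product=0
t=3: arr=2 -> substrate=2 bound=4 product=3
t=4: arr=0 -> substrate=1 bound=4 product=4
t=5: arr=0 -> substrate=1 bound=4 product=4
t=6: arr=2 -> substrate=0 bound=4 product=7
t=7: arr=0 -> substrate=0 bound=3 product=8
t=8: arr=2 -> substrate=1 bound=4 product=8
t=9: arr=0 -> substrate=0 bound=2 product=11
t=10: arr=3 -> substrate=1 bound=4 product=11

Answer: 11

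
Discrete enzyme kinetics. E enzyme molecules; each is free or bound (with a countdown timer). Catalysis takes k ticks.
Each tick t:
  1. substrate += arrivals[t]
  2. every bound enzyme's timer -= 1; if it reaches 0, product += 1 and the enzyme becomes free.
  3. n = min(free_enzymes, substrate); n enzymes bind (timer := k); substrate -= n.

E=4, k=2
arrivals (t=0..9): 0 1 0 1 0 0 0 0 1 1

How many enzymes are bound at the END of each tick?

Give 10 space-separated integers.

t=0: arr=0 -> substrate=0 bound=0 product=0
t=1: arr=1 -> substrate=0 bound=1 product=0
t=2: arr=0 -> substrate=0 bound=1 product=0
t=3: arr=1 -> substrate=0 bound=1 product=1
t=4: arr=0 -> substrate=0 bound=1 product=1
t=5: arr=0 -> substrate=0 bound=0 product=2
t=6: arr=0 -> substrate=0 bound=0 product=2
t=7: arr=0 -> substrate=0 bound=0 product=2
t=8: arr=1 -> substrate=0 bound=1 product=2
t=9: arr=1 -> substrate=0 bound=2 product=2

Answer: 0 1 1 1 1 0 0 0 1 2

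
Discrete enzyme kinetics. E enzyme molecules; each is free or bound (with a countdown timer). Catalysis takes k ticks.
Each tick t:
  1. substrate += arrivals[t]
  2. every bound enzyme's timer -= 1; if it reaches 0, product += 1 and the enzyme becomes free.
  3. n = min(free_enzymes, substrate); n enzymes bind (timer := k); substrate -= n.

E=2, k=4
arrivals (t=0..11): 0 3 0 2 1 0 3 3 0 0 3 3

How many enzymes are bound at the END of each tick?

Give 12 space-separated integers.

Answer: 0 2 2 2 2 2 2 2 2 2 2 2

Derivation:
t=0: arr=0 -> substrate=0 bound=0 product=0
t=1: arr=3 -> substrate=1 bound=2 product=0
t=2: arr=0 -> substrate=1 bound=2 product=0
t=3: arr=2 -> substrate=3 bound=2 product=0
t=4: arr=1 -> substrate=4 bound=2 product=0
t=5: arr=0 -> substrate=2 bound=2 product=2
t=6: arr=3 -> substrate=5 bound=2 product=2
t=7: arr=3 -> substrate=8 bound=2 product=2
t=8: arr=0 -> substrate=8 bound=2 product=2
t=9: arr=0 -> substrate=6 bound=2 product=4
t=10: arr=3 -> substrate=9 bound=2 product=4
t=11: arr=3 -> substrate=12 bound=2 product=4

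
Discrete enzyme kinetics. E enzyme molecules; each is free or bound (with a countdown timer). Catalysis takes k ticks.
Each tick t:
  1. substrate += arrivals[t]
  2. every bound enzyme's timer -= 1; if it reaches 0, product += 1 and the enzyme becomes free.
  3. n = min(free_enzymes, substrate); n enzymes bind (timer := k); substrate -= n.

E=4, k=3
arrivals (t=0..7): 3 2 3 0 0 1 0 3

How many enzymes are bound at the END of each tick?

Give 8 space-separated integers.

Answer: 3 4 4 4 4 4 2 4

Derivation:
t=0: arr=3 -> substrate=0 bound=3 product=0
t=1: arr=2 -> substrate=1 bound=4 product=0
t=2: arr=3 -> substrate=4 bound=4 product=0
t=3: arr=0 -> substrate=1 bound=4 product=3
t=4: arr=0 -> substrate=0 bound=4 product=4
t=5: arr=1 -> substrate=1 bound=4 product=4
t=6: arr=0 -> substrate=0 bound=2 product=7
t=7: arr=3 -> substrate=0 bound=4 product=8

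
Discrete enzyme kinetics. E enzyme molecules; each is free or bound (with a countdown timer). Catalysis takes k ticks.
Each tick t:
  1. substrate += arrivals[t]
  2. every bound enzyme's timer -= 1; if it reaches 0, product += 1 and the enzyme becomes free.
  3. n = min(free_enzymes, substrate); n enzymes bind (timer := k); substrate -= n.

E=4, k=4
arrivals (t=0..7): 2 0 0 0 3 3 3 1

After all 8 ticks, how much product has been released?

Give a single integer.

Answer: 2

Derivation:
t=0: arr=2 -> substrate=0 bound=2 product=0
t=1: arr=0 -> substrate=0 bound=2 product=0
t=2: arr=0 -> substrate=0 bound=2 product=0
t=3: arr=0 -> substrate=0 bound=2 product=0
t=4: arr=3 -> substrate=0 bound=3 product=2
t=5: arr=3 -> substrate=2 bound=4 product=2
t=6: arr=3 -> substrate=5 bound=4 product=2
t=7: arr=1 -> substrate=6 bound=4 product=2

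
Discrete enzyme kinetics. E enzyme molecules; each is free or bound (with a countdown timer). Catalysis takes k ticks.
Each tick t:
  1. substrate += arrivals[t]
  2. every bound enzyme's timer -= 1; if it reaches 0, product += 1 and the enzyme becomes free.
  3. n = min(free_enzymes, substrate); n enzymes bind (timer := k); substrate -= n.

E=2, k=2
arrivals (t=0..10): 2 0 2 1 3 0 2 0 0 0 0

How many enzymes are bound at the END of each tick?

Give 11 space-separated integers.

t=0: arr=2 -> substrate=0 bound=2 product=0
t=1: arr=0 -> substrate=0 bound=2 product=0
t=2: arr=2 -> substrate=0 bound=2 product=2
t=3: arr=1 -> substrate=1 bound=2 product=2
t=4: arr=3 -> substrate=2 bound=2 product=4
t=5: arr=0 -> substrate=2 bound=2 product=4
t=6: arr=2 -> substrate=2 bound=2 product=6
t=7: arr=0 -> substrate=2 bound=2 product=6
t=8: arr=0 -> substrate=0 bound=2 product=8
t=9: arr=0 -> substrate=0 bound=2 product=8
t=10: arr=0 -> substrate=0 bound=0 product=10

Answer: 2 2 2 2 2 2 2 2 2 2 0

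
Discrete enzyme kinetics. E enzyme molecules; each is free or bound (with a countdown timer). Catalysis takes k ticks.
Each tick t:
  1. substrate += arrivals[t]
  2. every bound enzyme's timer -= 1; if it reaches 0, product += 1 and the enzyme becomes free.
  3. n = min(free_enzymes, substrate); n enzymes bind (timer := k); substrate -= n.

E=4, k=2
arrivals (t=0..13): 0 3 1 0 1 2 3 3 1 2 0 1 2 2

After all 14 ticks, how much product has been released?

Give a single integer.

Answer: 17

Derivation:
t=0: arr=0 -> substrate=0 bound=0 product=0
t=1: arr=3 -> substrate=0 bound=3 product=0
t=2: arr=1 -> substrate=0 bound=4 product=0
t=3: arr=0 -> substrate=0 bound=1 product=3
t=4: arr=1 -> substrate=0 bound=1 product=4
t=5: arr=2 -> substrate=0 bound=3 product=4
t=6: arr=3 -> substrate=1 bound=4 product=5
t=7: arr=3 -> substrate=2 bound=4 product=7
t=8: arr=1 -> substrate=1 bound=4 product=9
t=9: arr=2 -> substrate=1 bound=4 product=11
t=10: arr=0 -> substrate=0 bound=3 product=13
t=11: arr=1 -> substrate=0 bound=2 product=15
t=12: arr=2 -> substrate=0 bound=3 product=16
t=13: arr=2 -> substrate=0 bound=4 product=17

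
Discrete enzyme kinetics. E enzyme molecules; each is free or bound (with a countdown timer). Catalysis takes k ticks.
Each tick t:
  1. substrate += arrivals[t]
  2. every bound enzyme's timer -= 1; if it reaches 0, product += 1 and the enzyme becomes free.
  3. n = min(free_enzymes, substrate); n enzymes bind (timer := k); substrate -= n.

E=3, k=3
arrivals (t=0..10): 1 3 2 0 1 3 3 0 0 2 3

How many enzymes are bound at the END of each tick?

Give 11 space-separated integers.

Answer: 1 3 3 3 3 3 3 3 3 3 3

Derivation:
t=0: arr=1 -> substrate=0 bound=1 product=0
t=1: arr=3 -> substrate=1 bound=3 product=0
t=2: arr=2 -> substrate=3 bound=3 product=0
t=3: arr=0 -> substrate=2 bound=3 product=1
t=4: arr=1 -> substrate=1 bound=3 product=3
t=5: arr=3 -> substrate=4 bound=3 product=3
t=6: arr=3 -> substrate=6 bound=3 product=4
t=7: arr=0 -> substrate=4 bound=3 product=6
t=8: arr=0 -> substrate=4 bound=3 product=6
t=9: arr=2 -> substrate=5 bound=3 product=7
t=10: arr=3 -> substrate=6 bound=3 product=9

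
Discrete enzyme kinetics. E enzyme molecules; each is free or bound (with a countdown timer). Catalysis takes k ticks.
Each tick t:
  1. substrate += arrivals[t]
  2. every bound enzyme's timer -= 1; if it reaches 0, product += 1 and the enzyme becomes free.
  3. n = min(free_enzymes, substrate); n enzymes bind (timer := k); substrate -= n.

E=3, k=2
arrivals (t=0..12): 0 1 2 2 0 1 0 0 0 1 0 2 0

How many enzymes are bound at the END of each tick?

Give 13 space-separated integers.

t=0: arr=0 -> substrate=0 bound=0 product=0
t=1: arr=1 -> substrate=0 bound=1 product=0
t=2: arr=2 -> substrate=0 bound=3 product=0
t=3: arr=2 -> substrate=1 bound=3 product=1
t=4: arr=0 -> substrate=0 bound=2 product=3
t=5: arr=1 -> substrate=0 bound=2 product=4
t=6: arr=0 -> substrate=0 bound=1 product=5
t=7: arr=0 -> substrate=0 bound=0 product=6
t=8: arr=0 -> substrate=0 bound=0 product=6
t=9: arr=1 -> substrate=0 bound=1 product=6
t=10: arr=0 -> substrate=0 bound=1 product=6
t=11: arr=2 -> substrate=0 bound=2 product=7
t=12: arr=0 -> substrate=0 bound=2 product=7

Answer: 0 1 3 3 2 2 1 0 0 1 1 2 2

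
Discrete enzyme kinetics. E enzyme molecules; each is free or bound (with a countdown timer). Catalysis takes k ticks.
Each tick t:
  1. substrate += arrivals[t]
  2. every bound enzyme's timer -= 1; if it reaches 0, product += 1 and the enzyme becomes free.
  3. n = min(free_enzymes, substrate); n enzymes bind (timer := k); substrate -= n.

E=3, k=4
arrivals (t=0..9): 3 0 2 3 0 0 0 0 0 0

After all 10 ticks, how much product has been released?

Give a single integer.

Answer: 6

Derivation:
t=0: arr=3 -> substrate=0 bound=3 product=0
t=1: arr=0 -> substrate=0 bound=3 product=0
t=2: arr=2 -> substrate=2 bound=3 product=0
t=3: arr=3 -> substrate=5 bound=3 product=0
t=4: arr=0 -> substrate=2 bound=3 product=3
t=5: arr=0 -> substrate=2 bound=3 product=3
t=6: arr=0 -> substrate=2 bound=3 product=3
t=7: arr=0 -> substrate=2 bound=3 product=3
t=8: arr=0 -> substrate=0 bound=2 product=6
t=9: arr=0 -> substrate=0 bound=2 product=6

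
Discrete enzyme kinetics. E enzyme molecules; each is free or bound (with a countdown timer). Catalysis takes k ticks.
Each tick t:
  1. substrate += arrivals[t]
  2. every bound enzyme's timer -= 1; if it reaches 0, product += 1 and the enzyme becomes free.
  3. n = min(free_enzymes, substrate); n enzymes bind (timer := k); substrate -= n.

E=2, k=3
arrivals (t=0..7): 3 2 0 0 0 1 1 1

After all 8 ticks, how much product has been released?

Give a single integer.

Answer: 4

Derivation:
t=0: arr=3 -> substrate=1 bound=2 product=0
t=1: arr=2 -> substrate=3 bound=2 product=0
t=2: arr=0 -> substrate=3 bound=2 product=0
t=3: arr=0 -> substrate=1 bound=2 product=2
t=4: arr=0 -> substrate=1 bound=2 product=2
t=5: arr=1 -> substrate=2 bound=2 product=2
t=6: arr=1 -> substrate=1 bound=2 product=4
t=7: arr=1 -> substrate=2 bound=2 product=4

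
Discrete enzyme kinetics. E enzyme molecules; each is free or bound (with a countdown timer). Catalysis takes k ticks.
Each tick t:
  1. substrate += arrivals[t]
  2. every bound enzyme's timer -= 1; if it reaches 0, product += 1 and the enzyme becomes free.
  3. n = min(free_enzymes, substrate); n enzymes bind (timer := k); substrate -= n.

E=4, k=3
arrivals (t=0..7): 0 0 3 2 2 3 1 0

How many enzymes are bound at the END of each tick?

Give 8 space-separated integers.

Answer: 0 0 3 4 4 4 4 4

Derivation:
t=0: arr=0 -> substrate=0 bound=0 product=0
t=1: arr=0 -> substrate=0 bound=0 product=0
t=2: arr=3 -> substrate=0 bound=3 product=0
t=3: arr=2 -> substrate=1 bound=4 product=0
t=4: arr=2 -> substrate=3 bound=4 product=0
t=5: arr=3 -> substrate=3 bound=4 product=3
t=6: arr=1 -> substrate=3 bound=4 product=4
t=7: arr=0 -> substrate=3 bound=4 product=4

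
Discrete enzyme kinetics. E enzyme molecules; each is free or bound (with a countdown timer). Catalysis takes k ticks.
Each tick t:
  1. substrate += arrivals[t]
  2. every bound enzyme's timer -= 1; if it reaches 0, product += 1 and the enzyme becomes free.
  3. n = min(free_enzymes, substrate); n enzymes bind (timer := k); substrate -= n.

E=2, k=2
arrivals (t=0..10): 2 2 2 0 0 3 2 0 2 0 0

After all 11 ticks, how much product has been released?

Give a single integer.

Answer: 10

Derivation:
t=0: arr=2 -> substrate=0 bound=2 product=0
t=1: arr=2 -> substrate=2 bound=2 product=0
t=2: arr=2 -> substrate=2 bound=2 product=2
t=3: arr=0 -> substrate=2 bound=2 product=2
t=4: arr=0 -> substrate=0 bound=2 product=4
t=5: arr=3 -> substrate=3 bound=2 product=4
t=6: arr=2 -> substrate=3 bound=2 product=6
t=7: arr=0 -> substrate=3 bound=2 product=6
t=8: arr=2 -> substrate=3 bound=2 product=8
t=9: arr=0 -> substrate=3 bound=2 product=8
t=10: arr=0 -> substrate=1 bound=2 product=10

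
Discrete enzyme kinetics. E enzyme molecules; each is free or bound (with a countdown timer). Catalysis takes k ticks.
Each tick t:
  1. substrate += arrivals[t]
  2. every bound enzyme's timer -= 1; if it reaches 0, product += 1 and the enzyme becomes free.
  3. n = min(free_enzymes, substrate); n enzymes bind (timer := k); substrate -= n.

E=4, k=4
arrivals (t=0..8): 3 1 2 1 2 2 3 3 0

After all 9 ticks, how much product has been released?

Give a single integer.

t=0: arr=3 -> substrate=0 bound=3 product=0
t=1: arr=1 -> substrate=0 bound=4 product=0
t=2: arr=2 -> substrate=2 bound=4 product=0
t=3: arr=1 -> substrate=3 bound=4 product=0
t=4: arr=2 -> substrate=2 bound=4 product=3
t=5: arr=2 -> substrate=3 bound=4 product=4
t=6: arr=3 -> substrate=6 bound=4 product=4
t=7: arr=3 -> substrate=9 bound=4 product=4
t=8: arr=0 -> substrate=6 bound=4 product=7

Answer: 7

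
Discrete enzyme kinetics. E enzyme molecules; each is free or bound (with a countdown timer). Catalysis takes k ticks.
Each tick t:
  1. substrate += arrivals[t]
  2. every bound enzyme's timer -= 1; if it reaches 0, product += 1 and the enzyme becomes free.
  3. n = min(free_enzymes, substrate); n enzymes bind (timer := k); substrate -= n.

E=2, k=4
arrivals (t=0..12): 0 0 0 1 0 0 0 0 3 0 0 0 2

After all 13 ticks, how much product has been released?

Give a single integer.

Answer: 3

Derivation:
t=0: arr=0 -> substrate=0 bound=0 product=0
t=1: arr=0 -> substrate=0 bound=0 product=0
t=2: arr=0 -> substrate=0 bound=0 product=0
t=3: arr=1 -> substrate=0 bound=1 product=0
t=4: arr=0 -> substrate=0 bound=1 product=0
t=5: arr=0 -> substrate=0 bound=1 product=0
t=6: arr=0 -> substrate=0 bound=1 product=0
t=7: arr=0 -> substrate=0 bound=0 product=1
t=8: arr=3 -> substrate=1 bound=2 product=1
t=9: arr=0 -> substrate=1 bound=2 product=1
t=10: arr=0 -> substrate=1 bound=2 product=1
t=11: arr=0 -> substrate=1 bound=2 product=1
t=12: arr=2 -> substrate=1 bound=2 product=3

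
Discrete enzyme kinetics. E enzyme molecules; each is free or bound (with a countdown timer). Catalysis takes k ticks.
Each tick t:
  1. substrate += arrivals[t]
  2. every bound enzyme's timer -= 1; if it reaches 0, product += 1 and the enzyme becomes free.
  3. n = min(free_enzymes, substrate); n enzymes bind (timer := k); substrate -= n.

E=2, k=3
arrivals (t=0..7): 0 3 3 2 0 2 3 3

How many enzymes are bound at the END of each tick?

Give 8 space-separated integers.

Answer: 0 2 2 2 2 2 2 2

Derivation:
t=0: arr=0 -> substrate=0 bound=0 product=0
t=1: arr=3 -> substrate=1 bound=2 product=0
t=2: arr=3 -> substrate=4 bound=2 product=0
t=3: arr=2 -> substrate=6 bound=2 product=0
t=4: arr=0 -> substrate=4 bound=2 product=2
t=5: arr=2 -> substrate=6 bound=2 product=2
t=6: arr=3 -> substrate=9 bound=2 product=2
t=7: arr=3 -> substrate=10 bound=2 product=4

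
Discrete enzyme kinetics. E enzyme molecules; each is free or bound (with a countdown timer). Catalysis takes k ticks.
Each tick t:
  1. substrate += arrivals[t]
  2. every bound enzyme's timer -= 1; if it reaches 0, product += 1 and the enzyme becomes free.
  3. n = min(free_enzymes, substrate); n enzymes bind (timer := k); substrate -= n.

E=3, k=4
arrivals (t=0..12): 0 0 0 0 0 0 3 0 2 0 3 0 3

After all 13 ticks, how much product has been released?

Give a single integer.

t=0: arr=0 -> substrate=0 bound=0 product=0
t=1: arr=0 -> substrate=0 bound=0 product=0
t=2: arr=0 -> substrate=0 bound=0 product=0
t=3: arr=0 -> substrate=0 bound=0 product=0
t=4: arr=0 -> substrate=0 bound=0 product=0
t=5: arr=0 -> substrate=0 bound=0 product=0
t=6: arr=3 -> substrate=0 bound=3 product=0
t=7: arr=0 -> substrate=0 bound=3 product=0
t=8: arr=2 -> substrate=2 bound=3 product=0
t=9: arr=0 -> substrate=2 bound=3 product=0
t=10: arr=3 -> substrate=2 bound=3 product=3
t=11: arr=0 -> substrate=2 bound=3 product=3
t=12: arr=3 -> substrate=5 bound=3 product=3

Answer: 3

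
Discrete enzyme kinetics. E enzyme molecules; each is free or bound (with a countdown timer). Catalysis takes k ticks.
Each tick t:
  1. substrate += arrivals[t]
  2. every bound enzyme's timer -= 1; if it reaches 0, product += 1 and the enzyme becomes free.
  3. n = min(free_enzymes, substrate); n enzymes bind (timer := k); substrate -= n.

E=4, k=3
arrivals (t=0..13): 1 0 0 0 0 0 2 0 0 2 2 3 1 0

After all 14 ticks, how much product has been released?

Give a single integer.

t=0: arr=1 -> substrate=0 bound=1 product=0
t=1: arr=0 -> substrate=0 bound=1 product=0
t=2: arr=0 -> substrate=0 bound=1 product=0
t=3: arr=0 -> substrate=0 bound=0 product=1
t=4: arr=0 -> substrate=0 bound=0 product=1
t=5: arr=0 -> substrate=0 bound=0 product=1
t=6: arr=2 -> substrate=0 bound=2 product=1
t=7: arr=0 -> substrate=0 bound=2 product=1
t=8: arr=0 -> substrate=0 bound=2 product=1
t=9: arr=2 -> substrate=0 bound=2 product=3
t=10: arr=2 -> substrate=0 bound=4 product=3
t=11: arr=3 -> substrate=3 bound=4 product=3
t=12: arr=1 -> substrate=2 bound=4 product=5
t=13: arr=0 -> substrate=0 bound=4 product=7

Answer: 7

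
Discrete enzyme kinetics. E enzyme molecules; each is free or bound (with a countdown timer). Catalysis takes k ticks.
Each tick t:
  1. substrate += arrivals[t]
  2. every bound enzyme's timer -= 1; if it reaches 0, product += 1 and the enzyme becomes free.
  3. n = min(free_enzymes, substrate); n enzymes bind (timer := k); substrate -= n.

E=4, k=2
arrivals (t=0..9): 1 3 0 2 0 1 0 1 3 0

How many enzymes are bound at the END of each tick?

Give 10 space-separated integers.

Answer: 1 4 3 2 2 1 1 1 4 3

Derivation:
t=0: arr=1 -> substrate=0 bound=1 product=0
t=1: arr=3 -> substrate=0 bound=4 product=0
t=2: arr=0 -> substrate=0 bound=3 product=1
t=3: arr=2 -> substrate=0 bound=2 product=4
t=4: arr=0 -> substrate=0 bound=2 product=4
t=5: arr=1 -> substrate=0 bound=1 product=6
t=6: arr=0 -> substrate=0 bound=1 product=6
t=7: arr=1 -> substrate=0 bound=1 product=7
t=8: arr=3 -> substrate=0 bound=4 product=7
t=9: arr=0 -> substrate=0 bound=3 product=8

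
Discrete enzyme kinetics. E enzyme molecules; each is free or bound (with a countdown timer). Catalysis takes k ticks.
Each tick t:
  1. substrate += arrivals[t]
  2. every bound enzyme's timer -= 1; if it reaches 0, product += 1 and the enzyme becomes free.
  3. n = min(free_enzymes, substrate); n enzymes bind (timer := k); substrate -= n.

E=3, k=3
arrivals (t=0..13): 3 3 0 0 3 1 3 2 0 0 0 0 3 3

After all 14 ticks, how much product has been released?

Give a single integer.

t=0: arr=3 -> substrate=0 bound=3 product=0
t=1: arr=3 -> substrate=3 bound=3 product=0
t=2: arr=0 -> substrate=3 bound=3 product=0
t=3: arr=0 -> substrate=0 bound=3 product=3
t=4: arr=3 -> substrate=3 bound=3 product=3
t=5: arr=1 -> substrate=4 bound=3 product=3
t=6: arr=3 -> substrate=4 bound=3 product=6
t=7: arr=2 -> substrate=6 bound=3 product=6
t=8: arr=0 -> substrate=6 bound=3 product=6
t=9: arr=0 -> substrate=3 bound=3 product=9
t=10: arr=0 -> substrate=3 bound=3 product=9
t=11: arr=0 -> substrate=3 bound=3 product=9
t=12: arr=3 -> substrate=3 bound=3 product=12
t=13: arr=3 -> substrate=6 bound=3 product=12

Answer: 12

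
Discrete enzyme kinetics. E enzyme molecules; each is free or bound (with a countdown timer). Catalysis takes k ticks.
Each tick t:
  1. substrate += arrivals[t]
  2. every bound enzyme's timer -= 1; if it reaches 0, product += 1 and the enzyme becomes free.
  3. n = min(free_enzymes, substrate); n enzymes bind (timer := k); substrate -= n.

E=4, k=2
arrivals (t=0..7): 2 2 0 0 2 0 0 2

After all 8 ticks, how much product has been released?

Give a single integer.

Answer: 6

Derivation:
t=0: arr=2 -> substrate=0 bound=2 product=0
t=1: arr=2 -> substrate=0 bound=4 product=0
t=2: arr=0 -> substrate=0 bound=2 product=2
t=3: arr=0 -> substrate=0 bound=0 product=4
t=4: arr=2 -> substrate=0 bound=2 product=4
t=5: arr=0 -> substrate=0 bound=2 product=4
t=6: arr=0 -> substrate=0 bound=0 product=6
t=7: arr=2 -> substrate=0 bound=2 product=6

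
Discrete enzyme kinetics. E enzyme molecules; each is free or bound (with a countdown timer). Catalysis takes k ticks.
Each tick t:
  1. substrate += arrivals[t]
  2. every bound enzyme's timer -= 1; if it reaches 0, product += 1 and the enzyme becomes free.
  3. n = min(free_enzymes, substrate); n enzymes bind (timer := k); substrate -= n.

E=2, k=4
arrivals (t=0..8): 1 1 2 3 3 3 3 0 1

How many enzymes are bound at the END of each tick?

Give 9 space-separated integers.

t=0: arr=1 -> substrate=0 bound=1 product=0
t=1: arr=1 -> substrate=0 bound=2 product=0
t=2: arr=2 -> substrate=2 bound=2 product=0
t=3: arr=3 -> substrate=5 bound=2 product=0
t=4: arr=3 -> substrate=7 bound=2 product=1
t=5: arr=3 -> substrate=9 bound=2 product=2
t=6: arr=3 -> substrate=12 bound=2 product=2
t=7: arr=0 -> substrate=12 bound=2 product=2
t=8: arr=1 -> substrate=12 bound=2 product=3

Answer: 1 2 2 2 2 2 2 2 2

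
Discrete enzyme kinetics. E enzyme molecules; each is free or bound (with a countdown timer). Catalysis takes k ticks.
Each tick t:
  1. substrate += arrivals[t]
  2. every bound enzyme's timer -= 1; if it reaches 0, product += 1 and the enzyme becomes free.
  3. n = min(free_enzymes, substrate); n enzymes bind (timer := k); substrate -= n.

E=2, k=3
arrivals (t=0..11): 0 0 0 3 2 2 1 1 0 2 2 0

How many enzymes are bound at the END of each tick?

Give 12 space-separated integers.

Answer: 0 0 0 2 2 2 2 2 2 2 2 2

Derivation:
t=0: arr=0 -> substrate=0 bound=0 product=0
t=1: arr=0 -> substrate=0 bound=0 product=0
t=2: arr=0 -> substrate=0 bound=0 product=0
t=3: arr=3 -> substrate=1 bound=2 product=0
t=4: arr=2 -> substrate=3 bound=2 product=0
t=5: arr=2 -> substrate=5 bound=2 product=0
t=6: arr=1 -> substrate=4 bound=2 product=2
t=7: arr=1 -> substrate=5 bound=2 product=2
t=8: arr=0 -> substrate=5 bound=2 product=2
t=9: arr=2 -> substrate=5 bound=2 product=4
t=10: arr=2 -> substrate=7 bound=2 product=4
t=11: arr=0 -> substrate=7 bound=2 product=4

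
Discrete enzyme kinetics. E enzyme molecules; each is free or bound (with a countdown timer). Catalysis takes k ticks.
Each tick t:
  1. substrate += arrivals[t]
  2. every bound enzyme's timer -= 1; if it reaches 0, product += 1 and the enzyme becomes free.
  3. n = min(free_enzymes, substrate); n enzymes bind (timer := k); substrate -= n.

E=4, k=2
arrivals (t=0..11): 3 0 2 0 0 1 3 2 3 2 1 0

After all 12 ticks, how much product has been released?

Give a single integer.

t=0: arr=3 -> substrate=0 bound=3 product=0
t=1: arr=0 -> substrate=0 bound=3 product=0
t=2: arr=2 -> substrate=0 bound=2 product=3
t=3: arr=0 -> substrate=0 bound=2 product=3
t=4: arr=0 -> substrate=0 bound=0 product=5
t=5: arr=1 -> substrate=0 bound=1 product=5
t=6: arr=3 -> substrate=0 bound=4 product=5
t=7: arr=2 -> substrate=1 bound=4 product=6
t=8: arr=3 -> substrate=1 bound=4 product=9
t=9: arr=2 -> substrate=2 bound=4 product=10
t=10: arr=1 -> substrate=0 bound=4 product=13
t=11: arr=0 -> substrate=0 bound=3 product=14

Answer: 14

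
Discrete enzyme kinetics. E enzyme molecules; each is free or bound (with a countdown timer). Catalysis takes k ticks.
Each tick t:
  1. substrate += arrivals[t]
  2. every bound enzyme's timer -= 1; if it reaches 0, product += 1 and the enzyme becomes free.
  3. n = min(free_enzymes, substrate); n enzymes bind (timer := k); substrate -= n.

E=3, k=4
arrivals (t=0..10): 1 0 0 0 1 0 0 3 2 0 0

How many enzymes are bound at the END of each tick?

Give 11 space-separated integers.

Answer: 1 1 1 1 1 1 1 3 3 3 3

Derivation:
t=0: arr=1 -> substrate=0 bound=1 product=0
t=1: arr=0 -> substrate=0 bound=1 product=0
t=2: arr=0 -> substrate=0 bound=1 product=0
t=3: arr=0 -> substrate=0 bound=1 product=0
t=4: arr=1 -> substrate=0 bound=1 product=1
t=5: arr=0 -> substrate=0 bound=1 product=1
t=6: arr=0 -> substrate=0 bound=1 product=1
t=7: arr=3 -> substrate=1 bound=3 product=1
t=8: arr=2 -> substrate=2 bound=3 product=2
t=9: arr=0 -> substrate=2 bound=3 product=2
t=10: arr=0 -> substrate=2 bound=3 product=2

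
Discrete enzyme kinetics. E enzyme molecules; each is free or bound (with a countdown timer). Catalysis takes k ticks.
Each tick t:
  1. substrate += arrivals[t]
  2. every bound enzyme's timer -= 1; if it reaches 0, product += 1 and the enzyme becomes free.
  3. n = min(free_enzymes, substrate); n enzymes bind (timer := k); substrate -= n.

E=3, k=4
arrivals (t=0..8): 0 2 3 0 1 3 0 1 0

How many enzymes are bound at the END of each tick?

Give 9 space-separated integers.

t=0: arr=0 -> substrate=0 bound=0 product=0
t=1: arr=2 -> substrate=0 bound=2 product=0
t=2: arr=3 -> substrate=2 bound=3 product=0
t=3: arr=0 -> substrate=2 bound=3 product=0
t=4: arr=1 -> substrate=3 bound=3 product=0
t=5: arr=3 -> substrate=4 bound=3 product=2
t=6: arr=0 -> substrate=3 bound=3 product=3
t=7: arr=1 -> substrate=4 bound=3 product=3
t=8: arr=0 -> substrate=4 bound=3 product=3

Answer: 0 2 3 3 3 3 3 3 3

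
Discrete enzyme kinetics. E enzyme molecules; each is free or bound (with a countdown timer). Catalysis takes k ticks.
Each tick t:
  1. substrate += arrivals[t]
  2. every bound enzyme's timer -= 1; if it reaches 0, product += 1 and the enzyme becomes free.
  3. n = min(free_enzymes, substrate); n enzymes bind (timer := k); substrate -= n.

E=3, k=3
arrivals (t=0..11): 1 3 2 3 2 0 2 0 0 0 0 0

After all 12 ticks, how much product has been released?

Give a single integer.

t=0: arr=1 -> substrate=0 bound=1 product=0
t=1: arr=3 -> substrate=1 bound=3 product=0
t=2: arr=2 -> substrate=3 bound=3 product=0
t=3: arr=3 -> substrate=5 bound=3 product=1
t=4: arr=2 -> substrate=5 bound=3 product=3
t=5: arr=0 -> substrate=5 bound=3 product=3
t=6: arr=2 -> substrate=6 bound=3 product=4
t=7: arr=0 -> substrate=4 bound=3 product=6
t=8: arr=0 -> substrate=4 bound=3 product=6
t=9: arr=0 -> substrate=3 bound=3 product=7
t=10: arr=0 -> substrate=1 bound=3 product=9
t=11: arr=0 -> substrate=1 bound=3 product=9

Answer: 9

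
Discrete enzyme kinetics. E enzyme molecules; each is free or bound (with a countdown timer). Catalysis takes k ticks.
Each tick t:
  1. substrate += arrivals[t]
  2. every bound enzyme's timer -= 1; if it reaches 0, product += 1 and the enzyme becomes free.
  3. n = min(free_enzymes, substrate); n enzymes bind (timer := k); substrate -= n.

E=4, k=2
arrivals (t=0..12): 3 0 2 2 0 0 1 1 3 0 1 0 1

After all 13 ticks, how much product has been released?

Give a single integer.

t=0: arr=3 -> substrate=0 bound=3 product=0
t=1: arr=0 -> substrate=0 bound=3 product=0
t=2: arr=2 -> substrate=0 bound=2 product=3
t=3: arr=2 -> substrate=0 bound=4 product=3
t=4: arr=0 -> substrate=0 bound=2 product=5
t=5: arr=0 -> substrate=0 bound=0 product=7
t=6: arr=1 -> substrate=0 bound=1 product=7
t=7: arr=1 -> substrate=0 bound=2 product=7
t=8: arr=3 -> substrate=0 bound=4 product=8
t=9: arr=0 -> substrate=0 bound=3 product=9
t=10: arr=1 -> substrate=0 bound=1 product=12
t=11: arr=0 -> substrate=0 bound=1 product=12
t=12: arr=1 -> substrate=0 bound=1 product=13

Answer: 13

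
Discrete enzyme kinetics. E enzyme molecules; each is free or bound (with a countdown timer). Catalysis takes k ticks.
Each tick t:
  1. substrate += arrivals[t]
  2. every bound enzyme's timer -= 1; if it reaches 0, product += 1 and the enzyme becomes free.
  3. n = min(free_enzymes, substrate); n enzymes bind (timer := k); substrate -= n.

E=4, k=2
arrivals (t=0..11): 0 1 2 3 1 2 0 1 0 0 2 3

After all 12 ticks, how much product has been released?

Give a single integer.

t=0: arr=0 -> substrate=0 bound=0 product=0
t=1: arr=1 -> substrate=0 bound=1 product=0
t=2: arr=2 -> substrate=0 bound=3 product=0
t=3: arr=3 -> substrate=1 bound=4 product=1
t=4: arr=1 -> substrate=0 bound=4 product=3
t=5: arr=2 -> substrate=0 bound=4 product=5
t=6: arr=0 -> substrate=0 bound=2 product=7
t=7: arr=1 -> substrate=0 bound=1 product=9
t=8: arr=0 -> substrate=0 bound=1 product=9
t=9: arr=0 -> substrate=0 bound=0 product=10
t=10: arr=2 -> substrate=0 bound=2 product=10
t=11: arr=3 -> substrate=1 bound=4 product=10

Answer: 10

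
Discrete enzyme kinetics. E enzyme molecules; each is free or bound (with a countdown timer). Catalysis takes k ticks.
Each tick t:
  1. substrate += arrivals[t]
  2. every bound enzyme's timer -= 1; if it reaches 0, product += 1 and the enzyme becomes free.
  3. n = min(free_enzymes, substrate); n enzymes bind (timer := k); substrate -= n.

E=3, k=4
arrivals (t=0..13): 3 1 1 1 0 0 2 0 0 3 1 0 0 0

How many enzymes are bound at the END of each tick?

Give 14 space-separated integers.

Answer: 3 3 3 3 3 3 3 3 2 3 3 3 3 3

Derivation:
t=0: arr=3 -> substrate=0 bound=3 product=0
t=1: arr=1 -> substrate=1 bound=3 product=0
t=2: arr=1 -> substrate=2 bound=3 product=0
t=3: arr=1 -> substrate=3 bound=3 product=0
t=4: arr=0 -> substrate=0 bound=3 product=3
t=5: arr=0 -> substrate=0 bound=3 product=3
t=6: arr=2 -> substrate=2 bound=3 product=3
t=7: arr=0 -> substrate=2 bound=3 product=3
t=8: arr=0 -> substrate=0 bound=2 product=6
t=9: arr=3 -> substrate=2 bound=3 product=6
t=10: arr=1 -> substrate=3 bound=3 product=6
t=11: arr=0 -> substrate=3 bound=3 product=6
t=12: arr=0 -> substrate=1 bound=3 product=8
t=13: arr=0 -> substrate=0 bound=3 product=9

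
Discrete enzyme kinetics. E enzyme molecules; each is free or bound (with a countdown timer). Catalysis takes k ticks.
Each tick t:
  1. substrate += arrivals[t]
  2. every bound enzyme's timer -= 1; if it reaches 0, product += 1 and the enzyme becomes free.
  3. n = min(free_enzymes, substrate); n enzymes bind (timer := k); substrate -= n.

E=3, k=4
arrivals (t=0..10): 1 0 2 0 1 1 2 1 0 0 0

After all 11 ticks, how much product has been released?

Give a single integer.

Answer: 6

Derivation:
t=0: arr=1 -> substrate=0 bound=1 product=0
t=1: arr=0 -> substrate=0 bound=1 product=0
t=2: arr=2 -> substrate=0 bound=3 product=0
t=3: arr=0 -> substrate=0 bound=3 product=0
t=4: arr=1 -> substrate=0 bound=3 product=1
t=5: arr=1 -> substrate=1 bound=3 product=1
t=6: arr=2 -> substrate=1 bound=3 product=3
t=7: arr=1 -> substrate=2 bound=3 product=3
t=8: arr=0 -> substrate=1 bound=3 product=4
t=9: arr=0 -> substrate=1 bound=3 product=4
t=10: arr=0 -> substrate=0 bound=2 product=6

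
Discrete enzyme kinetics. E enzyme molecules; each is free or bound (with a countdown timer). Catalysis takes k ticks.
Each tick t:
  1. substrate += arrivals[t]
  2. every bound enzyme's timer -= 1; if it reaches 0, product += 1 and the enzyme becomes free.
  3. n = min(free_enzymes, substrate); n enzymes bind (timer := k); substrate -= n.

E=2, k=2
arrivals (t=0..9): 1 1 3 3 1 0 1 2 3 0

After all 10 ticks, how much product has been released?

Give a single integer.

Answer: 8

Derivation:
t=0: arr=1 -> substrate=0 bound=1 product=0
t=1: arr=1 -> substrate=0 bound=2 product=0
t=2: arr=3 -> substrate=2 bound=2 product=1
t=3: arr=3 -> substrate=4 bound=2 product=2
t=4: arr=1 -> substrate=4 bound=2 product=3
t=5: arr=0 -> substrate=3 bound=2 product=4
t=6: arr=1 -> substrate=3 bound=2 product=5
t=7: arr=2 -> substrate=4 bound=2 product=6
t=8: arr=3 -> substrate=6 bound=2 product=7
t=9: arr=0 -> substrate=5 bound=2 product=8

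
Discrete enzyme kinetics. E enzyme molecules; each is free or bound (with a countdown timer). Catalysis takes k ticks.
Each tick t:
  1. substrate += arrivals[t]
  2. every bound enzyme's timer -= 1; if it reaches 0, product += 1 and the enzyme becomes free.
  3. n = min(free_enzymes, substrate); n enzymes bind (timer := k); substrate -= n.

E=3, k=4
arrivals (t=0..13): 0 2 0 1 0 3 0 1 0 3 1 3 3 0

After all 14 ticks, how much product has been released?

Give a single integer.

t=0: arr=0 -> substrate=0 bound=0 product=0
t=1: arr=2 -> substrate=0 bound=2 product=0
t=2: arr=0 -> substrate=0 bound=2 product=0
t=3: arr=1 -> substrate=0 bound=3 product=0
t=4: arr=0 -> substrate=0 bound=3 product=0
t=5: arr=3 -> substrate=1 bound=3 product=2
t=6: arr=0 -> substrate=1 bound=3 product=2
t=7: arr=1 -> substrate=1 bound=3 product=3
t=8: arr=0 -> substrate=1 bound=3 product=3
t=9: arr=3 -> substrate=2 bound=3 product=5
t=10: arr=1 -> substrate=3 bound=3 product=5
t=11: arr=3 -> substrate=5 bound=3 product=6
t=12: arr=3 -> substrate=8 bound=3 product=6
t=13: arr=0 -> substrate=6 bound=3 product=8

Answer: 8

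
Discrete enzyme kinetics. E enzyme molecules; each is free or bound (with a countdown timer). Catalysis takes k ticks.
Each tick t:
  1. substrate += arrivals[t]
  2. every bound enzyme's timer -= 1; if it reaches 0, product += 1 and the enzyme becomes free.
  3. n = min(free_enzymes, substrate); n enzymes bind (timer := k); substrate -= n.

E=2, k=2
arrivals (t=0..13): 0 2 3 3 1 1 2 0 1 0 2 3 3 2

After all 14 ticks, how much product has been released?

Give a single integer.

t=0: arr=0 -> substrate=0 bound=0 product=0
t=1: arr=2 -> substrate=0 bound=2 product=0
t=2: arr=3 -> substrate=3 bound=2 product=0
t=3: arr=3 -> substrate=4 bound=2 product=2
t=4: arr=1 -> substrate=5 bound=2 product=2
t=5: arr=1 -> substrate=4 bound=2 product=4
t=6: arr=2 -> substrate=6 bound=2 product=4
t=7: arr=0 -> substrate=4 bound=2 product=6
t=8: arr=1 -> substrate=5 bound=2 product=6
t=9: arr=0 -> substrate=3 bound=2 product=8
t=10: arr=2 -> substrate=5 bound=2 product=8
t=11: arr=3 -> substrate=6 bound=2 product=10
t=12: arr=3 -> substrate=9 bound=2 product=10
t=13: arr=2 -> substrate=9 bound=2 product=12

Answer: 12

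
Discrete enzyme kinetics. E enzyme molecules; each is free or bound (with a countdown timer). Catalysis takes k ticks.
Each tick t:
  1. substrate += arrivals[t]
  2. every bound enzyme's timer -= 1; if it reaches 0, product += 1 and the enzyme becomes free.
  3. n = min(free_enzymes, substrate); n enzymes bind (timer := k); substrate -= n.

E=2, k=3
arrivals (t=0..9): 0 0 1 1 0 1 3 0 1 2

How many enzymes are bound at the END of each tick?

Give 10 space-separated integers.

t=0: arr=0 -> substrate=0 bound=0 product=0
t=1: arr=0 -> substrate=0 bound=0 product=0
t=2: arr=1 -> substrate=0 bound=1 product=0
t=3: arr=1 -> substrate=0 bound=2 product=0
t=4: arr=0 -> substrate=0 bound=2 product=0
t=5: arr=1 -> substrate=0 bound=2 product=1
t=6: arr=3 -> substrate=2 bound=2 product=2
t=7: arr=0 -> substrate=2 bound=2 product=2
t=8: arr=1 -> substrate=2 bound=2 product=3
t=9: arr=2 -> substrate=3 bound=2 product=4

Answer: 0 0 1 2 2 2 2 2 2 2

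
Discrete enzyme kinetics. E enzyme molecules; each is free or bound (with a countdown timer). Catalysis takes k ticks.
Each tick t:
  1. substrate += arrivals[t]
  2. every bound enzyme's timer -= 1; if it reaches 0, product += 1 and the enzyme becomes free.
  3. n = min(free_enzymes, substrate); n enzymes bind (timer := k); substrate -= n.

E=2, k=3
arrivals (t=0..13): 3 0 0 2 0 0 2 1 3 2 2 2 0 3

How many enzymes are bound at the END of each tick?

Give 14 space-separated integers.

Answer: 2 2 2 2 2 2 2 2 2 2 2 2 2 2

Derivation:
t=0: arr=3 -> substrate=1 bound=2 product=0
t=1: arr=0 -> substrate=1 bound=2 product=0
t=2: arr=0 -> substrate=1 bound=2 product=0
t=3: arr=2 -> substrate=1 bound=2 product=2
t=4: arr=0 -> substrate=1 bound=2 product=2
t=5: arr=0 -> substrate=1 bound=2 product=2
t=6: arr=2 -> substrate=1 bound=2 product=4
t=7: arr=1 -> substrate=2 bound=2 product=4
t=8: arr=3 -> substrate=5 bound=2 product=4
t=9: arr=2 -> substrate=5 bound=2 product=6
t=10: arr=2 -> substrate=7 bound=2 product=6
t=11: arr=2 -> substrate=9 bound=2 product=6
t=12: arr=0 -> substrate=7 bound=2 product=8
t=13: arr=3 -> substrate=10 bound=2 product=8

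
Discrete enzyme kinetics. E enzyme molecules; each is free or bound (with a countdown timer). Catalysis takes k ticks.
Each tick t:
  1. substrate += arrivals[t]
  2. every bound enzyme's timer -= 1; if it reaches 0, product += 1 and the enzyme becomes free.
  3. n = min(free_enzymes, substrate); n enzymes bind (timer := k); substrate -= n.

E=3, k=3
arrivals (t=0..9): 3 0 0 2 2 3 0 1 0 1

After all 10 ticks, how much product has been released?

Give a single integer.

Answer: 8

Derivation:
t=0: arr=3 -> substrate=0 bound=3 product=0
t=1: arr=0 -> substrate=0 bound=3 product=0
t=2: arr=0 -> substrate=0 bound=3 product=0
t=3: arr=2 -> substrate=0 bound=2 product=3
t=4: arr=2 -> substrate=1 bound=3 product=3
t=5: arr=3 -> substrate=4 bound=3 product=3
t=6: arr=0 -> substrate=2 bound=3 product=5
t=7: arr=1 -> substrate=2 bound=3 product=6
t=8: arr=0 -> substrate=2 bound=3 product=6
t=9: arr=1 -> substrate=1 bound=3 product=8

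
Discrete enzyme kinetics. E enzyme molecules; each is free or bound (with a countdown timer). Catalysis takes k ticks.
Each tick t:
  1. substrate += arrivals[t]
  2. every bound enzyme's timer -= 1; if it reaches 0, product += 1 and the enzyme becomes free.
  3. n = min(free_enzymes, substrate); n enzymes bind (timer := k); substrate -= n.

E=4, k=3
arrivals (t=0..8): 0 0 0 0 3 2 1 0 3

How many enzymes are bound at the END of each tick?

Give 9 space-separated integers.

Answer: 0 0 0 0 3 4 4 3 4

Derivation:
t=0: arr=0 -> substrate=0 bound=0 product=0
t=1: arr=0 -> substrate=0 bound=0 product=0
t=2: arr=0 -> substrate=0 bound=0 product=0
t=3: arr=0 -> substrate=0 bound=0 product=0
t=4: arr=3 -> substrate=0 bound=3 product=0
t=5: arr=2 -> substrate=1 bound=4 product=0
t=6: arr=1 -> substrate=2 bound=4 product=0
t=7: arr=0 -> substrate=0 bound=3 product=3
t=8: arr=3 -> substrate=1 bound=4 product=4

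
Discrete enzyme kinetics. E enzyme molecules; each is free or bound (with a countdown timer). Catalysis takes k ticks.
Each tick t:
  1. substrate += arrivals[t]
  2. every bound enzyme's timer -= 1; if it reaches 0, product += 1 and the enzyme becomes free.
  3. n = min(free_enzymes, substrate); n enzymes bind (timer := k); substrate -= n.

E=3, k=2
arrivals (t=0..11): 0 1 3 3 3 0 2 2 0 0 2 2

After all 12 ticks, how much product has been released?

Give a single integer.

t=0: arr=0 -> substrate=0 bound=0 product=0
t=1: arr=1 -> substrate=0 bound=1 product=0
t=2: arr=3 -> substrate=1 bound=3 product=0
t=3: arr=3 -> substrate=3 bound=3 product=1
t=4: arr=3 -> substrate=4 bound=3 product=3
t=5: arr=0 -> substrate=3 bound=3 product=4
t=6: arr=2 -> substrate=3 bound=3 product=6
t=7: arr=2 -> substrate=4 bound=3 product=7
t=8: arr=0 -> substrate=2 bound=3 product=9
t=9: arr=0 -> substrate=1 bound=3 product=10
t=10: arr=2 -> substrate=1 bound=3 product=12
t=11: arr=2 -> substrate=2 bound=3 product=13

Answer: 13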